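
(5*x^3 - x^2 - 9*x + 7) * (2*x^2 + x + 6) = 10*x^5 + 3*x^4 + 11*x^3 - x^2 - 47*x + 42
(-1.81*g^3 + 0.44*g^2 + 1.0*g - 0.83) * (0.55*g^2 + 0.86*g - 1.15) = -0.9955*g^5 - 1.3146*g^4 + 3.0099*g^3 - 0.1025*g^2 - 1.8638*g + 0.9545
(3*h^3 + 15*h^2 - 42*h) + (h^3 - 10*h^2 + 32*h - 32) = 4*h^3 + 5*h^2 - 10*h - 32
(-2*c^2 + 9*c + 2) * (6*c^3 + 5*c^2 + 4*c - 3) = -12*c^5 + 44*c^4 + 49*c^3 + 52*c^2 - 19*c - 6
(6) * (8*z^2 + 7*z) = 48*z^2 + 42*z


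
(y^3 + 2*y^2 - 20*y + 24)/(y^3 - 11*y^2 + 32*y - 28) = (y + 6)/(y - 7)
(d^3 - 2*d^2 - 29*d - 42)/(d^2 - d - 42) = (d^2 + 5*d + 6)/(d + 6)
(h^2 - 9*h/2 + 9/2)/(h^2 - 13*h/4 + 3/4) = 2*(2*h - 3)/(4*h - 1)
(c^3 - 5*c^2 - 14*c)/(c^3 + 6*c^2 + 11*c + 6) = c*(c - 7)/(c^2 + 4*c + 3)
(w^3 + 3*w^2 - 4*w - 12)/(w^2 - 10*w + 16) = (w^2 + 5*w + 6)/(w - 8)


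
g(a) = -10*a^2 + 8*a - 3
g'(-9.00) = 188.00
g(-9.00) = -885.00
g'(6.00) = -112.00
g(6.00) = -315.00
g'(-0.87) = 25.40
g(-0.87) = -17.53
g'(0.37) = 0.60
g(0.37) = -1.41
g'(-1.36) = 35.20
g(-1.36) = -32.38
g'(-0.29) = 13.80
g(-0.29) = -6.16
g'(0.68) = -5.60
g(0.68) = -2.18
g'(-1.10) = 30.00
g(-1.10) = -23.90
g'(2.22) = -36.40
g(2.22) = -34.52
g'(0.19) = 4.20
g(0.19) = -1.84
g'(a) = 8 - 20*a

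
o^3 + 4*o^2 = o^2*(o + 4)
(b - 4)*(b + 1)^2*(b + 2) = b^4 - 11*b^2 - 18*b - 8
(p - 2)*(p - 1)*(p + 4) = p^3 + p^2 - 10*p + 8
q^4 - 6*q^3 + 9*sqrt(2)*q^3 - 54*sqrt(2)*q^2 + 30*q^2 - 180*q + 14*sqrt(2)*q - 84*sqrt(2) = (q - 6)*(q + sqrt(2))^2*(q + 7*sqrt(2))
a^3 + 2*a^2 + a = a*(a + 1)^2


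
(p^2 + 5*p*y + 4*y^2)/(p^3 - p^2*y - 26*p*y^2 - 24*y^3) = 1/(p - 6*y)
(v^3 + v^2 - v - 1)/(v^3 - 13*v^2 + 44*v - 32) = (v^2 + 2*v + 1)/(v^2 - 12*v + 32)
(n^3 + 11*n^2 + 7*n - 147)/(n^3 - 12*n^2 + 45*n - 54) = (n^2 + 14*n + 49)/(n^2 - 9*n + 18)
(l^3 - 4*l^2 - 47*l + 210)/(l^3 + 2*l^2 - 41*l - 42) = (l - 5)/(l + 1)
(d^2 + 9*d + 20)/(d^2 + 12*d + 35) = (d + 4)/(d + 7)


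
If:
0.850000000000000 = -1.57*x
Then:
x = -0.54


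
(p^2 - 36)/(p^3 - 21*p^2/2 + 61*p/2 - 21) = 2*(p + 6)/(2*p^2 - 9*p + 7)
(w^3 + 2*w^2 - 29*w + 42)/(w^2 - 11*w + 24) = (w^2 + 5*w - 14)/(w - 8)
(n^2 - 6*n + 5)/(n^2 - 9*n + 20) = (n - 1)/(n - 4)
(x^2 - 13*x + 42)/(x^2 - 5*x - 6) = (x - 7)/(x + 1)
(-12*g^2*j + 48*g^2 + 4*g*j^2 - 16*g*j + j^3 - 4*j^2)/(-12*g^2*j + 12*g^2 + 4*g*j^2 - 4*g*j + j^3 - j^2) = (j - 4)/(j - 1)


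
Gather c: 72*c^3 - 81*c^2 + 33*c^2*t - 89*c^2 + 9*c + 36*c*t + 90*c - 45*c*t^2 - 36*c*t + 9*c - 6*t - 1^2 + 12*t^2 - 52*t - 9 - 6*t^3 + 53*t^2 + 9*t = 72*c^3 + c^2*(33*t - 170) + c*(108 - 45*t^2) - 6*t^3 + 65*t^2 - 49*t - 10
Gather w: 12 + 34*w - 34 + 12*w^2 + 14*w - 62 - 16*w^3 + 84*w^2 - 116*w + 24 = -16*w^3 + 96*w^2 - 68*w - 60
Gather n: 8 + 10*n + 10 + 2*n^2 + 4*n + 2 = 2*n^2 + 14*n + 20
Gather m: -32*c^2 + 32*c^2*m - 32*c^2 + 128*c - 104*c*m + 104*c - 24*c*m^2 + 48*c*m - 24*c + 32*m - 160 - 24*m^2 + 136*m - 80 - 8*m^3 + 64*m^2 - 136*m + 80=-64*c^2 + 208*c - 8*m^3 + m^2*(40 - 24*c) + m*(32*c^2 - 56*c + 32) - 160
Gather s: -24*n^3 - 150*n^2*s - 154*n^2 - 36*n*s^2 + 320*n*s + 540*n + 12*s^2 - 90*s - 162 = -24*n^3 - 154*n^2 + 540*n + s^2*(12 - 36*n) + s*(-150*n^2 + 320*n - 90) - 162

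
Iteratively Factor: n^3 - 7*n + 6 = (n - 2)*(n^2 + 2*n - 3) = (n - 2)*(n - 1)*(n + 3)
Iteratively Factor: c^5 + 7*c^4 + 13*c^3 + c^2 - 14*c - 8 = (c + 1)*(c^4 + 6*c^3 + 7*c^2 - 6*c - 8) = (c - 1)*(c + 1)*(c^3 + 7*c^2 + 14*c + 8) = (c - 1)*(c + 1)*(c + 2)*(c^2 + 5*c + 4) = (c - 1)*(c + 1)^2*(c + 2)*(c + 4)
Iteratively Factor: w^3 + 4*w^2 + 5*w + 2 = (w + 1)*(w^2 + 3*w + 2) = (w + 1)*(w + 2)*(w + 1)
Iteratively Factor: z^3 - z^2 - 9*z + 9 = (z - 3)*(z^2 + 2*z - 3) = (z - 3)*(z + 3)*(z - 1)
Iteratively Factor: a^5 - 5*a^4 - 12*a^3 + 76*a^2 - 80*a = (a - 5)*(a^4 - 12*a^2 + 16*a) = (a - 5)*(a - 2)*(a^3 + 2*a^2 - 8*a) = a*(a - 5)*(a - 2)*(a^2 + 2*a - 8) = a*(a - 5)*(a - 2)*(a + 4)*(a - 2)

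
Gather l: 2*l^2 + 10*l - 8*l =2*l^2 + 2*l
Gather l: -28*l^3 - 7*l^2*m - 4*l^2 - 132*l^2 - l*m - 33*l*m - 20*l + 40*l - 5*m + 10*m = -28*l^3 + l^2*(-7*m - 136) + l*(20 - 34*m) + 5*m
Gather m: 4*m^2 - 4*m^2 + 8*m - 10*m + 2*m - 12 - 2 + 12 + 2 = 0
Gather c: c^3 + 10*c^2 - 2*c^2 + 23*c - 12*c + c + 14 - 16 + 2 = c^3 + 8*c^2 + 12*c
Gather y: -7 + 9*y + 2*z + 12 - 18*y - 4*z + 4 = -9*y - 2*z + 9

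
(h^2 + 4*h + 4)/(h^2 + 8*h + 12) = (h + 2)/(h + 6)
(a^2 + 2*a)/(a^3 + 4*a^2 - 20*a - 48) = a/(a^2 + 2*a - 24)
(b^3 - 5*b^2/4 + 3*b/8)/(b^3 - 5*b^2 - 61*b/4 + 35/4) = b*(4*b - 3)/(2*(2*b^2 - 9*b - 35))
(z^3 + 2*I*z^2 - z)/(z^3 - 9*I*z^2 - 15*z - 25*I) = z*(z + I)/(z^2 - 10*I*z - 25)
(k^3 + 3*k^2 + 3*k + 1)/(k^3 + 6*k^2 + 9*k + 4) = (k + 1)/(k + 4)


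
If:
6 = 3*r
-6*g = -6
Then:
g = 1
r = 2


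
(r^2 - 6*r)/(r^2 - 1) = r*(r - 6)/(r^2 - 1)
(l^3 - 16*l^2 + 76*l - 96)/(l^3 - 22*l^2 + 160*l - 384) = (l - 2)/(l - 8)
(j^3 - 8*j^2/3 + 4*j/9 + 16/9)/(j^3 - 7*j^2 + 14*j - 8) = (9*j^2 - 6*j - 8)/(9*(j^2 - 5*j + 4))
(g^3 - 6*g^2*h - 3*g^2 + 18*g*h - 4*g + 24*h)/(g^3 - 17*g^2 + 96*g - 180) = (g^3 - 6*g^2*h - 3*g^2 + 18*g*h - 4*g + 24*h)/(g^3 - 17*g^2 + 96*g - 180)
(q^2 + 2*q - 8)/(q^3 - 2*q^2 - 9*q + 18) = (q + 4)/(q^2 - 9)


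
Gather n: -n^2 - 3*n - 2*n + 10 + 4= -n^2 - 5*n + 14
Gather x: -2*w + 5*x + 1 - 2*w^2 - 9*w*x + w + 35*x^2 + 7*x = -2*w^2 - w + 35*x^2 + x*(12 - 9*w) + 1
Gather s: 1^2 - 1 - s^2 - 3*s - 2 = -s^2 - 3*s - 2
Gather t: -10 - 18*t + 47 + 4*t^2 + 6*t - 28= 4*t^2 - 12*t + 9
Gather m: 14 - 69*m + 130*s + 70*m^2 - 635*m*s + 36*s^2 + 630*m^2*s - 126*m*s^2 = m^2*(630*s + 70) + m*(-126*s^2 - 635*s - 69) + 36*s^2 + 130*s + 14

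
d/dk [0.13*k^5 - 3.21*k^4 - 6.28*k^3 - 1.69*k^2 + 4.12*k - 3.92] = 0.65*k^4 - 12.84*k^3 - 18.84*k^2 - 3.38*k + 4.12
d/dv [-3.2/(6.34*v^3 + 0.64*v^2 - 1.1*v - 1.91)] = (60.864*v^2 + 4.096*v - 3.52)/(6.34*v^3 + 0.64*v^2 - 1.1*v - 1.91)^2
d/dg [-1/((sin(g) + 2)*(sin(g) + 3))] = (2*sin(g) + 5)*cos(g)/((sin(g) + 2)^2*(sin(g) + 3)^2)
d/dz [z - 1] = 1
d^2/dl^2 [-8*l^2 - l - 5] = -16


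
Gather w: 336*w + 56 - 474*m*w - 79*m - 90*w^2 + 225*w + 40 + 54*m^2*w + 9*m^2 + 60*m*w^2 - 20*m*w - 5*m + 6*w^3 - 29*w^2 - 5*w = 9*m^2 - 84*m + 6*w^3 + w^2*(60*m - 119) + w*(54*m^2 - 494*m + 556) + 96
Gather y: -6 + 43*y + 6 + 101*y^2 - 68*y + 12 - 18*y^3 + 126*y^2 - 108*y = -18*y^3 + 227*y^2 - 133*y + 12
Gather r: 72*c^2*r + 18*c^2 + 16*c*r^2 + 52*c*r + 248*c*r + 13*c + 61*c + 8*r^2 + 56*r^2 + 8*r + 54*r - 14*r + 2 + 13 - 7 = 18*c^2 + 74*c + r^2*(16*c + 64) + r*(72*c^2 + 300*c + 48) + 8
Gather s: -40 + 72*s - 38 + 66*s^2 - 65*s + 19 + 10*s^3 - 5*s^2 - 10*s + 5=10*s^3 + 61*s^2 - 3*s - 54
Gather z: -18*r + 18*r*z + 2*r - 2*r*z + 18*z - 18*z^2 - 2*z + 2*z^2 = -16*r - 16*z^2 + z*(16*r + 16)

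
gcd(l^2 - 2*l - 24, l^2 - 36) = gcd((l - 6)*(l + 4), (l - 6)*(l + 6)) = l - 6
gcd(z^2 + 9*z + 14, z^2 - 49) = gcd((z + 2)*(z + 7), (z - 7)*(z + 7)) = z + 7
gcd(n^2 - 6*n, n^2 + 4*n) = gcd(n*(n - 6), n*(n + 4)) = n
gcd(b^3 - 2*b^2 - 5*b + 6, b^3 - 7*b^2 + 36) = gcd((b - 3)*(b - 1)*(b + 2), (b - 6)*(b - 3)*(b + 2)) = b^2 - b - 6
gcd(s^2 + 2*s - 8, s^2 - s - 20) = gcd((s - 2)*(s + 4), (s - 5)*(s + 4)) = s + 4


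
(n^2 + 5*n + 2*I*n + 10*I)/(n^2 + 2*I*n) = (n + 5)/n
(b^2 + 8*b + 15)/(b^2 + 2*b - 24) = (b^2 + 8*b + 15)/(b^2 + 2*b - 24)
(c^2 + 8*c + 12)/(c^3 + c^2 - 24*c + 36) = (c + 2)/(c^2 - 5*c + 6)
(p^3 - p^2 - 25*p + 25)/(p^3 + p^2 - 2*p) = (p^2 - 25)/(p*(p + 2))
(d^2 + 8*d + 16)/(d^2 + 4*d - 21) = (d^2 + 8*d + 16)/(d^2 + 4*d - 21)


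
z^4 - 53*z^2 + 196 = (z - 7)*(z - 2)*(z + 2)*(z + 7)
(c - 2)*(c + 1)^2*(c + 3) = c^4 + 3*c^3 - 3*c^2 - 11*c - 6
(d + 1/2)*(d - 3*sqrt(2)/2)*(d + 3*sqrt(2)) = d^3 + d^2/2 + 3*sqrt(2)*d^2/2 - 9*d + 3*sqrt(2)*d/4 - 9/2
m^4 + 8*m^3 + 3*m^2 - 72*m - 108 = (m - 3)*(m + 2)*(m + 3)*(m + 6)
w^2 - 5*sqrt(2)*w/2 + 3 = (w - 3*sqrt(2)/2)*(w - sqrt(2))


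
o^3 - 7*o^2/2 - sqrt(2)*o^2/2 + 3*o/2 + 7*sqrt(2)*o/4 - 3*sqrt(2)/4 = (o - 3)*(o - 1/2)*(o - sqrt(2)/2)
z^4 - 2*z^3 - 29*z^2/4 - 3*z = z*(z - 4)*(z + 1/2)*(z + 3/2)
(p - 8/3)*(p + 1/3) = p^2 - 7*p/3 - 8/9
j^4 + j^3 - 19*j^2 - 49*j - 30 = (j - 5)*(j + 1)*(j + 2)*(j + 3)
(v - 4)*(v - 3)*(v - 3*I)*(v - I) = v^4 - 7*v^3 - 4*I*v^3 + 9*v^2 + 28*I*v^2 + 21*v - 48*I*v - 36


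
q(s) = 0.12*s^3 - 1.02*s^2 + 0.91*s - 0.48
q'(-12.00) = 77.23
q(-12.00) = -365.64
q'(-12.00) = 77.23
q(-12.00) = -365.64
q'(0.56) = -0.12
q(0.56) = -0.27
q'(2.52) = -1.94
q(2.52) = -2.74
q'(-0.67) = 2.44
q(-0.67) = -1.58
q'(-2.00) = 6.43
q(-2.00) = -7.34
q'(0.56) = -0.12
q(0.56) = -0.27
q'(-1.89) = 6.05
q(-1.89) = -6.65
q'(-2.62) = 8.73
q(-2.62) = -12.02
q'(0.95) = -0.70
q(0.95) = -0.43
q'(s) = 0.36*s^2 - 2.04*s + 0.91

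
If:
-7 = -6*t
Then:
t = 7/6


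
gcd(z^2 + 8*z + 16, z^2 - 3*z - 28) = z + 4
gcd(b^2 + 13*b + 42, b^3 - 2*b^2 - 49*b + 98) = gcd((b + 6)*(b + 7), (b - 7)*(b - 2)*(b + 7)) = b + 7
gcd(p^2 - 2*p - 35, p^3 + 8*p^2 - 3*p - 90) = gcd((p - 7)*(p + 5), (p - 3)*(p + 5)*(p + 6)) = p + 5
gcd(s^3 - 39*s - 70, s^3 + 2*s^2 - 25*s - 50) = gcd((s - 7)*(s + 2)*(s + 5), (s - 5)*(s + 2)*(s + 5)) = s^2 + 7*s + 10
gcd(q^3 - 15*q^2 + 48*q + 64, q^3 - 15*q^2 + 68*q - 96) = q - 8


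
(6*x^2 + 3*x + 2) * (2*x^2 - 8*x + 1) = 12*x^4 - 42*x^3 - 14*x^2 - 13*x + 2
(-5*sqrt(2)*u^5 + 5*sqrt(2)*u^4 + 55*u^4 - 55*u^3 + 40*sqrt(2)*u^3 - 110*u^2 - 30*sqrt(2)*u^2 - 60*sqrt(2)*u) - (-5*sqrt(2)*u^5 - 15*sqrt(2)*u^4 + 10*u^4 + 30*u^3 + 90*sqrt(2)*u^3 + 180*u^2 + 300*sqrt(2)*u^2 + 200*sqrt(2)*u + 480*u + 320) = 20*sqrt(2)*u^4 + 45*u^4 - 85*u^3 - 50*sqrt(2)*u^3 - 330*sqrt(2)*u^2 - 290*u^2 - 480*u - 260*sqrt(2)*u - 320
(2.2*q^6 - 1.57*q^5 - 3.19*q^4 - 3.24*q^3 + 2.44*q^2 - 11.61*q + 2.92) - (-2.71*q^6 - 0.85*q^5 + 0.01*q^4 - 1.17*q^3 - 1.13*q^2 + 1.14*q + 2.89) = 4.91*q^6 - 0.72*q^5 - 3.2*q^4 - 2.07*q^3 + 3.57*q^2 - 12.75*q + 0.0299999999999998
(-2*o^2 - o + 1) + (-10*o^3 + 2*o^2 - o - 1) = -10*o^3 - 2*o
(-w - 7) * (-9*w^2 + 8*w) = 9*w^3 + 55*w^2 - 56*w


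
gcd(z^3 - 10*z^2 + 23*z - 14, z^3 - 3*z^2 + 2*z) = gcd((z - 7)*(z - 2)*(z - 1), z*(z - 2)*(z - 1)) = z^2 - 3*z + 2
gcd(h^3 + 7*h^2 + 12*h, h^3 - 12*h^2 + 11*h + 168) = h + 3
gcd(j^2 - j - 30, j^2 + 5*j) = j + 5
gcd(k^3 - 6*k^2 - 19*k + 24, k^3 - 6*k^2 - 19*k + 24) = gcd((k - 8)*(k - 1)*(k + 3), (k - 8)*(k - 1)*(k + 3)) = k^3 - 6*k^2 - 19*k + 24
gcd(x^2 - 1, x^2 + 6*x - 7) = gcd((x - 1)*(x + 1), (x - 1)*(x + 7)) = x - 1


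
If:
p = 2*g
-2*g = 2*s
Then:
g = -s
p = -2*s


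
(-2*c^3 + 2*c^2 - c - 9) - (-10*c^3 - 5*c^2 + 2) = 8*c^3 + 7*c^2 - c - 11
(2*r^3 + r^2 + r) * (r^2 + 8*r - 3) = 2*r^5 + 17*r^4 + 3*r^3 + 5*r^2 - 3*r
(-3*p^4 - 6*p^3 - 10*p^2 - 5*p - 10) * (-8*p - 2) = 24*p^5 + 54*p^4 + 92*p^3 + 60*p^2 + 90*p + 20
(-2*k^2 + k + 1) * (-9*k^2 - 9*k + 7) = 18*k^4 + 9*k^3 - 32*k^2 - 2*k + 7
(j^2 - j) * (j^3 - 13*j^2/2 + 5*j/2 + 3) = j^5 - 15*j^4/2 + 9*j^3 + j^2/2 - 3*j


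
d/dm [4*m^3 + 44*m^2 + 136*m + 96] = 12*m^2 + 88*m + 136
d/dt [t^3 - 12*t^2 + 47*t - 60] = 3*t^2 - 24*t + 47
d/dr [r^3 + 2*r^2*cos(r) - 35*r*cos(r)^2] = -2*r^2*sin(r) + 3*r^2 + 35*r*sin(2*r) + 4*r*cos(r) - 35*cos(r)^2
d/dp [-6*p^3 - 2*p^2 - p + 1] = -18*p^2 - 4*p - 1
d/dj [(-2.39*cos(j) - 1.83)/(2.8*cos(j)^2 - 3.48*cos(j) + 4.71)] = (-6.692*cos(j)^2 - 10.248*cos(j) + 17.6253)*sin(j)/(7.84*cos(j)^4 - 19.488*cos(j)^3 + 38.4864*cos(j)^2 - 32.7816*cos(j) + 22.1841)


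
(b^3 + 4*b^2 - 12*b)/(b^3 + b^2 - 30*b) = (b - 2)/(b - 5)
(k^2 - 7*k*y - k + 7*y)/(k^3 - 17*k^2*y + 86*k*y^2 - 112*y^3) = (k - 1)/(k^2 - 10*k*y + 16*y^2)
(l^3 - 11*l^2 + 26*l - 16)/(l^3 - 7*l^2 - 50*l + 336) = (l^2 - 3*l + 2)/(l^2 + l - 42)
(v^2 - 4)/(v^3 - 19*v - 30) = (v - 2)/(v^2 - 2*v - 15)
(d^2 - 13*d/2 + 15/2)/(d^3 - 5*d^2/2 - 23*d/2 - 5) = (2*d - 3)/(2*d^2 + 5*d + 2)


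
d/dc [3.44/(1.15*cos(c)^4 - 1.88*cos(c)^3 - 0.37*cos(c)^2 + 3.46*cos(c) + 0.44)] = (15.824*cos(c)^3 - 19.4016*cos(c)^2 - 2.5456*cos(c) + 11.9024)*sin(c)/(1.15*cos(c)^4 - 1.88*cos(c)^3 - 0.37*cos(c)^2 + 3.46*cos(c) + 0.44)^2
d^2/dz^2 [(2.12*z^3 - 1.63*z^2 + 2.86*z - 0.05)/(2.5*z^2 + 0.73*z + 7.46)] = (1.4210854715202e-14*z^5 - 1.4210854715202e-14*z^4 - 35.1170040000001*z^3 + 249.792576*z^2 + 387.306852*z - 210.762482)/(15.625*z^6 + 13.6875*z^5 + 143.87175*z^4 + 82.076017*z^3 + 429.313302*z^2 + 121.877004*z + 415.160936)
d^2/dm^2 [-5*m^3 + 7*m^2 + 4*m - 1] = 14 - 30*m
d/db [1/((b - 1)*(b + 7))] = 2*(-b - 3)/(b^4 + 12*b^3 + 22*b^2 - 84*b + 49)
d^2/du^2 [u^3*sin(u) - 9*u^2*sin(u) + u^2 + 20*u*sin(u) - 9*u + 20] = -u^3*sin(u) + 9*u^2*sin(u) + 6*u^2*cos(u) - 14*u*sin(u) - 36*u*cos(u) - 18*sin(u) + 40*cos(u) + 2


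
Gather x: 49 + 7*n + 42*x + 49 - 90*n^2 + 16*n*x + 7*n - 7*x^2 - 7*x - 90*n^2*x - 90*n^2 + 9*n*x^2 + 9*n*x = -180*n^2 + 14*n + x^2*(9*n - 7) + x*(-90*n^2 + 25*n + 35) + 98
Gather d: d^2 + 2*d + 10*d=d^2 + 12*d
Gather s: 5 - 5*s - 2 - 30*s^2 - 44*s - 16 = -30*s^2 - 49*s - 13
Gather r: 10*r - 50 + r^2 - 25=r^2 + 10*r - 75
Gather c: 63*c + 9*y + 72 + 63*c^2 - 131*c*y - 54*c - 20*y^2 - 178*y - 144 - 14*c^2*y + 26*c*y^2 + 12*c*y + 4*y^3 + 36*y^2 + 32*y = c^2*(63 - 14*y) + c*(26*y^2 - 119*y + 9) + 4*y^3 + 16*y^2 - 137*y - 72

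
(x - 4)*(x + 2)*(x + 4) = x^3 + 2*x^2 - 16*x - 32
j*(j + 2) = j^2 + 2*j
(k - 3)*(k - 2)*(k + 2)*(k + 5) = k^4 + 2*k^3 - 19*k^2 - 8*k + 60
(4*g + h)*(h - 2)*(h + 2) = 4*g*h^2 - 16*g + h^3 - 4*h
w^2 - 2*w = w*(w - 2)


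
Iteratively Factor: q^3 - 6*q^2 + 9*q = (q - 3)*(q^2 - 3*q) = q*(q - 3)*(q - 3)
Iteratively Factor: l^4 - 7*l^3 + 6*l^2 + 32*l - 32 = (l + 2)*(l^3 - 9*l^2 + 24*l - 16) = (l - 4)*(l + 2)*(l^2 - 5*l + 4) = (l - 4)^2*(l + 2)*(l - 1)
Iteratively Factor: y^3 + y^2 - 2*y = (y - 1)*(y^2 + 2*y) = (y - 1)*(y + 2)*(y)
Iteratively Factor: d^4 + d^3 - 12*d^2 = (d - 3)*(d^3 + 4*d^2) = d*(d - 3)*(d^2 + 4*d) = d*(d - 3)*(d + 4)*(d)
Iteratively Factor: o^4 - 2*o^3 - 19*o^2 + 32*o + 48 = (o - 3)*(o^3 + o^2 - 16*o - 16) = (o - 4)*(o - 3)*(o^2 + 5*o + 4) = (o - 4)*(o - 3)*(o + 1)*(o + 4)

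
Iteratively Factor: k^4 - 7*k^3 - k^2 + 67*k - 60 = (k + 3)*(k^3 - 10*k^2 + 29*k - 20) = (k - 5)*(k + 3)*(k^2 - 5*k + 4) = (k - 5)*(k - 1)*(k + 3)*(k - 4)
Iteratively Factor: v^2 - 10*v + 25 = (v - 5)*(v - 5)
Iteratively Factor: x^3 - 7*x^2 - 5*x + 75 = (x + 3)*(x^2 - 10*x + 25) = (x - 5)*(x + 3)*(x - 5)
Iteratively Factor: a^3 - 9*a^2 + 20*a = (a)*(a^2 - 9*a + 20) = a*(a - 4)*(a - 5)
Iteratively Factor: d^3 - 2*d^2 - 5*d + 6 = (d - 1)*(d^2 - d - 6) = (d - 3)*(d - 1)*(d + 2)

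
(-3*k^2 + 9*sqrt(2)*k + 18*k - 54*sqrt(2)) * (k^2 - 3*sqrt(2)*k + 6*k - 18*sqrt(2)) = -3*k^4 + 18*sqrt(2)*k^3 + 54*k^2 - 648*sqrt(2)*k + 1944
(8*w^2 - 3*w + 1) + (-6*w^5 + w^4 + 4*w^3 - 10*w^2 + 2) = -6*w^5 + w^4 + 4*w^3 - 2*w^2 - 3*w + 3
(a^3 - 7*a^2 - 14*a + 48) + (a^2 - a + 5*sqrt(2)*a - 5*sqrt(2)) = a^3 - 6*a^2 - 15*a + 5*sqrt(2)*a - 5*sqrt(2) + 48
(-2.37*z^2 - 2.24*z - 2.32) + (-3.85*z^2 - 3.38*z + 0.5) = -6.22*z^2 - 5.62*z - 1.82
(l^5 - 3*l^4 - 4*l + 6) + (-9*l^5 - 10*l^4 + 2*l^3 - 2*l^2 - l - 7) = -8*l^5 - 13*l^4 + 2*l^3 - 2*l^2 - 5*l - 1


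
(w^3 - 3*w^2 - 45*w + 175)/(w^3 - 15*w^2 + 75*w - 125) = (w + 7)/(w - 5)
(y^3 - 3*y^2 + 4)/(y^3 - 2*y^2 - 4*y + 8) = (y + 1)/(y + 2)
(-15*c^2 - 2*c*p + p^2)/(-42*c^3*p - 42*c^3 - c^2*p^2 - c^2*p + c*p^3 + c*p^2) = (15*c^2 + 2*c*p - p^2)/(c*(42*c^2*p + 42*c^2 + c*p^2 + c*p - p^3 - p^2))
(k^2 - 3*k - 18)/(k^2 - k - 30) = (k + 3)/(k + 5)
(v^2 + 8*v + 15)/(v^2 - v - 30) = (v + 3)/(v - 6)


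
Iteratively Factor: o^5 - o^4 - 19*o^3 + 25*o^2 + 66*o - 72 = (o + 2)*(o^4 - 3*o^3 - 13*o^2 + 51*o - 36) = (o - 3)*(o + 2)*(o^3 - 13*o + 12) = (o - 3)*(o + 2)*(o + 4)*(o^2 - 4*o + 3) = (o - 3)*(o - 1)*(o + 2)*(o + 4)*(o - 3)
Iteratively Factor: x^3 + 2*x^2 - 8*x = (x + 4)*(x^2 - 2*x) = (x - 2)*(x + 4)*(x)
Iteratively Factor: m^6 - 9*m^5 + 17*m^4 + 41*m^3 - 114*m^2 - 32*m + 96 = (m + 2)*(m^5 - 11*m^4 + 39*m^3 - 37*m^2 - 40*m + 48) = (m - 1)*(m + 2)*(m^4 - 10*m^3 + 29*m^2 - 8*m - 48) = (m - 4)*(m - 1)*(m + 2)*(m^3 - 6*m^2 + 5*m + 12) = (m - 4)*(m - 3)*(m - 1)*(m + 2)*(m^2 - 3*m - 4) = (m - 4)*(m - 3)*(m - 1)*(m + 1)*(m + 2)*(m - 4)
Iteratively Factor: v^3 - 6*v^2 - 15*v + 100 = (v - 5)*(v^2 - v - 20) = (v - 5)^2*(v + 4)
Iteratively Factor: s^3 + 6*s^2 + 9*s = (s + 3)*(s^2 + 3*s) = s*(s + 3)*(s + 3)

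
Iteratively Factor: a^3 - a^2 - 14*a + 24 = (a + 4)*(a^2 - 5*a + 6) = (a - 3)*(a + 4)*(a - 2)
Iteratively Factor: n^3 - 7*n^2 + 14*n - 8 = (n - 1)*(n^2 - 6*n + 8) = (n - 2)*(n - 1)*(n - 4)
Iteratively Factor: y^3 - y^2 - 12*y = (y - 4)*(y^2 + 3*y) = y*(y - 4)*(y + 3)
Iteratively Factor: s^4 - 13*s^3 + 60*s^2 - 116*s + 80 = (s - 2)*(s^3 - 11*s^2 + 38*s - 40) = (s - 4)*(s - 2)*(s^2 - 7*s + 10) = (s - 4)*(s - 2)^2*(s - 5)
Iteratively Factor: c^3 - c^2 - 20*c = (c)*(c^2 - c - 20) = c*(c + 4)*(c - 5)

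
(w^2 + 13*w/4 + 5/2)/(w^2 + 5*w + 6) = (w + 5/4)/(w + 3)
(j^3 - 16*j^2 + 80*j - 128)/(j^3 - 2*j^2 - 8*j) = (j^2 - 12*j + 32)/(j*(j + 2))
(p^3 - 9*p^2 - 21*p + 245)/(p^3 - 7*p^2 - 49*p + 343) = (p + 5)/(p + 7)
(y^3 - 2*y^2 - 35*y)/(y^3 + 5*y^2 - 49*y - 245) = y/(y + 7)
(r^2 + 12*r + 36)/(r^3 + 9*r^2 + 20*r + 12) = (r + 6)/(r^2 + 3*r + 2)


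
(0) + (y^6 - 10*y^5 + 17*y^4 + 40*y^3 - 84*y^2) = y^6 - 10*y^5 + 17*y^4 + 40*y^3 - 84*y^2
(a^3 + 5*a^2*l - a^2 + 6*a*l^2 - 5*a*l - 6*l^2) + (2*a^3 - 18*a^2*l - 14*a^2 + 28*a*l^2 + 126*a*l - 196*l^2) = 3*a^3 - 13*a^2*l - 15*a^2 + 34*a*l^2 + 121*a*l - 202*l^2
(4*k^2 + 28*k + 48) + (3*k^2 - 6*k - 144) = 7*k^2 + 22*k - 96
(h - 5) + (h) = 2*h - 5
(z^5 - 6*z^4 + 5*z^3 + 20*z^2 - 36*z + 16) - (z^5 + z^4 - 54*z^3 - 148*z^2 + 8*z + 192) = -7*z^4 + 59*z^3 + 168*z^2 - 44*z - 176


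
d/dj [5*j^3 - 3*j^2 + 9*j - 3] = 15*j^2 - 6*j + 9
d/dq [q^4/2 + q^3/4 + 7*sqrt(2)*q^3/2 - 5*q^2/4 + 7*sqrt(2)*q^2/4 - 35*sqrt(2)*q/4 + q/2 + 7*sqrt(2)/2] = 2*q^3 + 3*q^2/4 + 21*sqrt(2)*q^2/2 - 5*q/2 + 7*sqrt(2)*q/2 - 35*sqrt(2)/4 + 1/2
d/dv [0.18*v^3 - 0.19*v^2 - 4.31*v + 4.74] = 0.54*v^2 - 0.38*v - 4.31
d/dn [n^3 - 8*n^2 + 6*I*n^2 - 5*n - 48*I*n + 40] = 3*n^2 + n*(-16 + 12*I) - 5 - 48*I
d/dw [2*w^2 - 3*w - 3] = 4*w - 3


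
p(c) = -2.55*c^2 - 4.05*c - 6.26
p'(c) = -5.1*c - 4.05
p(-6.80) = -96.63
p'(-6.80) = 30.63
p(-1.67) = -6.61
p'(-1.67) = 4.47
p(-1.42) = -5.65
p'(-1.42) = 3.19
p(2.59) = -33.86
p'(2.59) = -17.26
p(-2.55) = -12.51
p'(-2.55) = 8.96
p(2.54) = -33.00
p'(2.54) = -17.00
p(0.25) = -7.43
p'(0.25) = -5.32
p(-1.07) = -4.85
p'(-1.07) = 1.41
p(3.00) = -41.36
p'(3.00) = -19.35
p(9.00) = -249.26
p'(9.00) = -49.95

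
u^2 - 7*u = u*(u - 7)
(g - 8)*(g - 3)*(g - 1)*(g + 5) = g^4 - 7*g^3 - 25*g^2 + 151*g - 120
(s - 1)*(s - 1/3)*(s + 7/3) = s^3 + s^2 - 25*s/9 + 7/9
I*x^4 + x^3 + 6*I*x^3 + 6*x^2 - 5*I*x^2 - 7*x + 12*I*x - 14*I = (x + 7)*(x - 2*I)*(x + I)*(I*x - I)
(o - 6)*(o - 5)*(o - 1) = o^3 - 12*o^2 + 41*o - 30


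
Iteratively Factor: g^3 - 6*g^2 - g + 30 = (g - 3)*(g^2 - 3*g - 10) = (g - 5)*(g - 3)*(g + 2)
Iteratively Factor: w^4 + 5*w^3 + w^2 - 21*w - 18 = (w + 3)*(w^3 + 2*w^2 - 5*w - 6) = (w + 1)*(w + 3)*(w^2 + w - 6) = (w + 1)*(w + 3)^2*(w - 2)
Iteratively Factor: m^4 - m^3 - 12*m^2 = (m)*(m^3 - m^2 - 12*m) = m*(m + 3)*(m^2 - 4*m) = m*(m - 4)*(m + 3)*(m)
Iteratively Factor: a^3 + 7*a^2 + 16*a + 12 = (a + 3)*(a^2 + 4*a + 4) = (a + 2)*(a + 3)*(a + 2)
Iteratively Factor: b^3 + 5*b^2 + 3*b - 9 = (b + 3)*(b^2 + 2*b - 3) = (b - 1)*(b + 3)*(b + 3)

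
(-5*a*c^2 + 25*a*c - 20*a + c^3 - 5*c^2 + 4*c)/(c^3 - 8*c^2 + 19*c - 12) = (-5*a + c)/(c - 3)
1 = 1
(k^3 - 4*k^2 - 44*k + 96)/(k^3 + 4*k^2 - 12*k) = (k - 8)/k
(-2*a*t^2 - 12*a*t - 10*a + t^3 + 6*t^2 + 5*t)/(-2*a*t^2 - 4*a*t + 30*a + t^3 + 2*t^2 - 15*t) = (t + 1)/(t - 3)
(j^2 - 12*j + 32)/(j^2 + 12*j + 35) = (j^2 - 12*j + 32)/(j^2 + 12*j + 35)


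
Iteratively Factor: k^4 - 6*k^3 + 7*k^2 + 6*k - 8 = (k - 1)*(k^3 - 5*k^2 + 2*k + 8) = (k - 4)*(k - 1)*(k^2 - k - 2) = (k - 4)*(k - 1)*(k + 1)*(k - 2)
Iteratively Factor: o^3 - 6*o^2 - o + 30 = (o - 5)*(o^2 - o - 6) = (o - 5)*(o - 3)*(o + 2)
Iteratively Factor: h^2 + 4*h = (h + 4)*(h)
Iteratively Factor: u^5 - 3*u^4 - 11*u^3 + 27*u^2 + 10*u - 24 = (u - 1)*(u^4 - 2*u^3 - 13*u^2 + 14*u + 24) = (u - 2)*(u - 1)*(u^3 - 13*u - 12) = (u - 4)*(u - 2)*(u - 1)*(u^2 + 4*u + 3) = (u - 4)*(u - 2)*(u - 1)*(u + 1)*(u + 3)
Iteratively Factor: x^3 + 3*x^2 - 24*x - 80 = (x - 5)*(x^2 + 8*x + 16) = (x - 5)*(x + 4)*(x + 4)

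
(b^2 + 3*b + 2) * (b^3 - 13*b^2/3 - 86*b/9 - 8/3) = b^5 - 4*b^4/3 - 185*b^3/9 - 40*b^2 - 244*b/9 - 16/3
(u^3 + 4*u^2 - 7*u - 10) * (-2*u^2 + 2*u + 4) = -2*u^5 - 6*u^4 + 26*u^3 + 22*u^2 - 48*u - 40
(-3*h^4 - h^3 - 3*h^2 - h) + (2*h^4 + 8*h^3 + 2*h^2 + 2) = -h^4 + 7*h^3 - h^2 - h + 2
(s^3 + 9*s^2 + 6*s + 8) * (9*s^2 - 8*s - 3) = 9*s^5 + 73*s^4 - 21*s^3 - 3*s^2 - 82*s - 24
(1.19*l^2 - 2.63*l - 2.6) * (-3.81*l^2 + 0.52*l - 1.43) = -4.5339*l^4 + 10.6391*l^3 + 6.8367*l^2 + 2.4089*l + 3.718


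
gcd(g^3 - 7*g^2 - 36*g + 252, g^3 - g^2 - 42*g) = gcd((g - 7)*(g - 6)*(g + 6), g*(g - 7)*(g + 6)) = g^2 - g - 42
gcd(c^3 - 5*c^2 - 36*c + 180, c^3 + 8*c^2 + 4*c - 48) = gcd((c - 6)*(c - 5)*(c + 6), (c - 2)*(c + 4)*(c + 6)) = c + 6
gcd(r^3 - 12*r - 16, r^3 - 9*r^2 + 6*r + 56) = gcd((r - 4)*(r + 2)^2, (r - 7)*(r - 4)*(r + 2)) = r^2 - 2*r - 8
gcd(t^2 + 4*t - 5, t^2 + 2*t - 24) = 1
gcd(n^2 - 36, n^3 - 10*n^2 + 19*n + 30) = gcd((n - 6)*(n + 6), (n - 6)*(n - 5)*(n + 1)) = n - 6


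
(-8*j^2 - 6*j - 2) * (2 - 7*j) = 56*j^3 + 26*j^2 + 2*j - 4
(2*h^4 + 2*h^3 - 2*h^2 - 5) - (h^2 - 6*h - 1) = 2*h^4 + 2*h^3 - 3*h^2 + 6*h - 4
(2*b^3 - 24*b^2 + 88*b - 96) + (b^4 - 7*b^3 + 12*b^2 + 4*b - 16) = b^4 - 5*b^3 - 12*b^2 + 92*b - 112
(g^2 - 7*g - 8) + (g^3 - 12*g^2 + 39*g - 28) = g^3 - 11*g^2 + 32*g - 36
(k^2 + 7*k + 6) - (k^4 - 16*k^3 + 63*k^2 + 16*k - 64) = -k^4 + 16*k^3 - 62*k^2 - 9*k + 70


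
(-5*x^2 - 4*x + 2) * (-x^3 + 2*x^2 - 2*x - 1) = 5*x^5 - 6*x^4 + 17*x^2 - 2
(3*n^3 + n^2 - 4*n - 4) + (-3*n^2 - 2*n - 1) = 3*n^3 - 2*n^2 - 6*n - 5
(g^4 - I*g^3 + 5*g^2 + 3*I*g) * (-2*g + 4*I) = -2*g^5 + 6*I*g^4 - 6*g^3 + 14*I*g^2 - 12*g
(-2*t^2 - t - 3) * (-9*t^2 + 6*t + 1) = 18*t^4 - 3*t^3 + 19*t^2 - 19*t - 3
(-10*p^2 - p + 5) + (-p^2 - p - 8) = -11*p^2 - 2*p - 3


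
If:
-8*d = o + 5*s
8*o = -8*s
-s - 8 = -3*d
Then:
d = 8/5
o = 16/5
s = -16/5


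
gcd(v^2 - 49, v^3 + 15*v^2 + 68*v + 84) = v + 7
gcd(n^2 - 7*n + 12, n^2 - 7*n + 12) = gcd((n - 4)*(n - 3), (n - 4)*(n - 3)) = n^2 - 7*n + 12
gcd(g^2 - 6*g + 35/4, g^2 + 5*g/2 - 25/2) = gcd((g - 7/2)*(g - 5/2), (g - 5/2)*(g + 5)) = g - 5/2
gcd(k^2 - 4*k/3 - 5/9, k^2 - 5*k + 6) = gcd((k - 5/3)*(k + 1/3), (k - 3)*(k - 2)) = 1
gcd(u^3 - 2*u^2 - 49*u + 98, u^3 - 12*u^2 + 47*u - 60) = 1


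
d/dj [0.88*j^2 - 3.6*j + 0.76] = 1.76*j - 3.6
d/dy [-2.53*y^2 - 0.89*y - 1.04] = -5.06*y - 0.89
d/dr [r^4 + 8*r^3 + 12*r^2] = 4*r*(r^2 + 6*r + 6)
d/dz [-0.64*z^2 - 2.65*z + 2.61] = -1.28*z - 2.65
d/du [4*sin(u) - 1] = 4*cos(u)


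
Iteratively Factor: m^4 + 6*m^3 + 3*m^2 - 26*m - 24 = (m - 2)*(m^3 + 8*m^2 + 19*m + 12) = (m - 2)*(m + 4)*(m^2 + 4*m + 3) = (m - 2)*(m + 1)*(m + 4)*(m + 3)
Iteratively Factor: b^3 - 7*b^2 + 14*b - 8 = (b - 1)*(b^2 - 6*b + 8) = (b - 2)*(b - 1)*(b - 4)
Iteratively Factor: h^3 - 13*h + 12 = (h - 3)*(h^2 + 3*h - 4) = (h - 3)*(h + 4)*(h - 1)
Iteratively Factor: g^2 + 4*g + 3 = (g + 1)*(g + 3)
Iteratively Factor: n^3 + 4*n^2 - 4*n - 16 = (n - 2)*(n^2 + 6*n + 8) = (n - 2)*(n + 4)*(n + 2)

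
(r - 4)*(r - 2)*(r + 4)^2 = r^4 + 2*r^3 - 24*r^2 - 32*r + 128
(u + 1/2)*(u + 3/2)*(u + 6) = u^3 + 8*u^2 + 51*u/4 + 9/2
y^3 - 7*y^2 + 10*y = y*(y - 5)*(y - 2)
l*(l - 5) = l^2 - 5*l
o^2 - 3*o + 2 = (o - 2)*(o - 1)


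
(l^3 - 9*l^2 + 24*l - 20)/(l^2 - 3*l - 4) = (-l^3 + 9*l^2 - 24*l + 20)/(-l^2 + 3*l + 4)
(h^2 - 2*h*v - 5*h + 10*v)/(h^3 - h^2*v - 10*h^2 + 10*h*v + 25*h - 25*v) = (-h + 2*v)/(-h^2 + h*v + 5*h - 5*v)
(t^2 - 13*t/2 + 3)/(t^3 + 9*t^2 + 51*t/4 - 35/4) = 2*(t - 6)/(2*t^2 + 19*t + 35)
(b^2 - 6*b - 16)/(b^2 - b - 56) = (b + 2)/(b + 7)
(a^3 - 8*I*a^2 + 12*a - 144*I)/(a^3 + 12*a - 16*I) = (a^2 - 12*I*a - 36)/(a^2 - 4*I*a - 4)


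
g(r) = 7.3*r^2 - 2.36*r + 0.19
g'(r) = 14.6*r - 2.36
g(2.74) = 48.53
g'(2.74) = 37.64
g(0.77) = 2.70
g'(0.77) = 8.88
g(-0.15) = 0.71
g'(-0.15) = -4.55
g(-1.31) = 15.81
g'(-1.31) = -21.49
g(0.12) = 0.01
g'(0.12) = -0.61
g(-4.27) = 143.37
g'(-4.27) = -64.70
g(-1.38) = 17.35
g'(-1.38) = -22.51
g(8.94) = 562.53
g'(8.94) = 128.16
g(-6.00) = 277.15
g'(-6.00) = -89.96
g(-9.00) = 612.73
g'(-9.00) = -133.76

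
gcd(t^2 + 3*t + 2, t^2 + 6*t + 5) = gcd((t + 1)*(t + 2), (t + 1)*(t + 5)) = t + 1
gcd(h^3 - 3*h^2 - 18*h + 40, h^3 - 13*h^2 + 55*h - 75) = h - 5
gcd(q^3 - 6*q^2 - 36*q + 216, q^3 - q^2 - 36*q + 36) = q^2 - 36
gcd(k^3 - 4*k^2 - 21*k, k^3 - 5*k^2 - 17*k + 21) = k^2 - 4*k - 21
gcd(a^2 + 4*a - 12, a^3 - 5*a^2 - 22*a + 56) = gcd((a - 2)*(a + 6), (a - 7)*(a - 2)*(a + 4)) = a - 2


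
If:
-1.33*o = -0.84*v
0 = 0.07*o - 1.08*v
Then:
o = 0.00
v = 0.00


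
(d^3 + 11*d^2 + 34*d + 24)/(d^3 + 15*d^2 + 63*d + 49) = (d^2 + 10*d + 24)/(d^2 + 14*d + 49)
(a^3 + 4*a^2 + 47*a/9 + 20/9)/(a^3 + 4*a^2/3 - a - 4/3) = (a + 5/3)/(a - 1)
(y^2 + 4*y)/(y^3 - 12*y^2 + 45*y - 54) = y*(y + 4)/(y^3 - 12*y^2 + 45*y - 54)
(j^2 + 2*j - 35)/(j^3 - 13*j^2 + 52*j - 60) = (j + 7)/(j^2 - 8*j + 12)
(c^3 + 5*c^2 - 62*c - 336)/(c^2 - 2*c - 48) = c + 7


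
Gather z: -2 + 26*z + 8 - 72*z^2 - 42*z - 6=-72*z^2 - 16*z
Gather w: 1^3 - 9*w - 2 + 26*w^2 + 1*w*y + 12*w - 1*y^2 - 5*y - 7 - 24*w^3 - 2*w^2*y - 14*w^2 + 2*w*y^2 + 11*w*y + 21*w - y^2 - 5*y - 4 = -24*w^3 + w^2*(12 - 2*y) + w*(2*y^2 + 12*y + 24) - 2*y^2 - 10*y - 12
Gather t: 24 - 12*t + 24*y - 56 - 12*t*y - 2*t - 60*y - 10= t*(-12*y - 14) - 36*y - 42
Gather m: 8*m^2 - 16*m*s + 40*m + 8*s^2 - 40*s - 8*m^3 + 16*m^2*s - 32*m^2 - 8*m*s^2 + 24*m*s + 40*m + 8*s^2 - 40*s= -8*m^3 + m^2*(16*s - 24) + m*(-8*s^2 + 8*s + 80) + 16*s^2 - 80*s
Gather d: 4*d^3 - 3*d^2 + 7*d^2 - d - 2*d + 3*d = 4*d^3 + 4*d^2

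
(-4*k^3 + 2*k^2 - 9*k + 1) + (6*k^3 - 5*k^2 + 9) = 2*k^3 - 3*k^2 - 9*k + 10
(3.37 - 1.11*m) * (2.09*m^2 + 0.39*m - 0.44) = -2.3199*m^3 + 6.6104*m^2 + 1.8027*m - 1.4828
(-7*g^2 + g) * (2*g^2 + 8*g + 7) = -14*g^4 - 54*g^3 - 41*g^2 + 7*g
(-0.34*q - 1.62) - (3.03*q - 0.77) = -3.37*q - 0.85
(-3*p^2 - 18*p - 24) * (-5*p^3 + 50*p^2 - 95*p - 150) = 15*p^5 - 60*p^4 - 495*p^3 + 960*p^2 + 4980*p + 3600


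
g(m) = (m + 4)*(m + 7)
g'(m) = 2*m + 11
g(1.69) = 49.45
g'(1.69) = 14.38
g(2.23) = 57.50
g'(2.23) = 15.46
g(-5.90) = -2.09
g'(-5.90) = -0.80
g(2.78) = 66.31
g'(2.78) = 16.56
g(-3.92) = 0.25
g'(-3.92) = 3.16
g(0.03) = 28.33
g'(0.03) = 11.06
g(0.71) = 36.31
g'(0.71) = 12.42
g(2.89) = 68.14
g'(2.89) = 16.78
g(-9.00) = 10.00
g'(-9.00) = -7.00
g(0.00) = 28.00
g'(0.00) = 11.00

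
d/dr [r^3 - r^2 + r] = 3*r^2 - 2*r + 1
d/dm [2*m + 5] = 2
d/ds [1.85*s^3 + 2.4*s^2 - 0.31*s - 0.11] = 5.55*s^2 + 4.8*s - 0.31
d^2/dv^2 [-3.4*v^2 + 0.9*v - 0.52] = -6.80000000000000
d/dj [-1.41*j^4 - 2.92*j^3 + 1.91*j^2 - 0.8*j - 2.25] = -5.64*j^3 - 8.76*j^2 + 3.82*j - 0.8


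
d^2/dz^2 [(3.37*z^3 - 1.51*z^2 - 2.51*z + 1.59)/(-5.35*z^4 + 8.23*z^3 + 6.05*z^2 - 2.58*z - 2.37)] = (-192.91565*z^9 + 259.31985*z^8 - 191.27748*z^7 - 1389.336922*z^6 + 2978.926026*z^5 - 879.915792000001*z^4 - 1382.686154*z^3 + 689.066856*z^2 + 65.195298*z - 80.496036)/(153.130375*z^12 - 706.689525*z^11 + 567.61467*z^10 + 1262.403533*z^9 - 1119.968175*z^8 - 1506.625689*z^7 + 677.477584*z^6 + 1023.270624*z^5 - 72.357588*z^4 - 343.467729*z^3 - 54.619731*z^2 + 43.474806*z + 13.312053)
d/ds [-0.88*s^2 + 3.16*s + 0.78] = 3.16 - 1.76*s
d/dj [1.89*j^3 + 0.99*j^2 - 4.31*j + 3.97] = 5.67*j^2 + 1.98*j - 4.31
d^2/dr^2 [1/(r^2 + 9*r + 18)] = 2*(-r^2 - 9*r + (2*r + 9)^2 - 18)/(r^2 + 9*r + 18)^3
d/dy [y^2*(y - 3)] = 3*y*(y - 2)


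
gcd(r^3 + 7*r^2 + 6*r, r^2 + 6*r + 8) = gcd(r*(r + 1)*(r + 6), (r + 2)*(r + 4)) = 1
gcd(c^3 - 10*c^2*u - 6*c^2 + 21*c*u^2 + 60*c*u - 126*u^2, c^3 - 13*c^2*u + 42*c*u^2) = -c + 7*u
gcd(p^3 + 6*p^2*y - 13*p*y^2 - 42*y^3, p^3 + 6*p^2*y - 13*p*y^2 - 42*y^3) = -p^3 - 6*p^2*y + 13*p*y^2 + 42*y^3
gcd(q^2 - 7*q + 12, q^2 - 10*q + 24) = q - 4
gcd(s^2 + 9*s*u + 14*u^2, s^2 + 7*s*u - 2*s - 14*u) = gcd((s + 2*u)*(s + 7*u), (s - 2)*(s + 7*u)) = s + 7*u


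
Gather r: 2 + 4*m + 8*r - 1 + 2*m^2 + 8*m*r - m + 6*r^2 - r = 2*m^2 + 3*m + 6*r^2 + r*(8*m + 7) + 1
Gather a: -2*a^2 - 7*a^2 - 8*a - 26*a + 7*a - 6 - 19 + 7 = -9*a^2 - 27*a - 18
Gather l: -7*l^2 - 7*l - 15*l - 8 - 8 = -7*l^2 - 22*l - 16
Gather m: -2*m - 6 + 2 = -2*m - 4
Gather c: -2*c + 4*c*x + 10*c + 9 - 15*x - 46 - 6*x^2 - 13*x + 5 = c*(4*x + 8) - 6*x^2 - 28*x - 32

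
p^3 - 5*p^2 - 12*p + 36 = (p - 6)*(p - 2)*(p + 3)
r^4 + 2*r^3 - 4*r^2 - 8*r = r*(r - 2)*(r + 2)^2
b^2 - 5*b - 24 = (b - 8)*(b + 3)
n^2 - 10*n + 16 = (n - 8)*(n - 2)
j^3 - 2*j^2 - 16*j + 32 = (j - 4)*(j - 2)*(j + 4)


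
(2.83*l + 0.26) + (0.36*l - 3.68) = 3.19*l - 3.42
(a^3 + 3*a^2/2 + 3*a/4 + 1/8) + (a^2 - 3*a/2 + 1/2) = a^3 + 5*a^2/2 - 3*a/4 + 5/8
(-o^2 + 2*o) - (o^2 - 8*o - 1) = -2*o^2 + 10*o + 1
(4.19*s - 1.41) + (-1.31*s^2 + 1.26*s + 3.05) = -1.31*s^2 + 5.45*s + 1.64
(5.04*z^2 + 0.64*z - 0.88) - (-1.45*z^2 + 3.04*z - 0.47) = 6.49*z^2 - 2.4*z - 0.41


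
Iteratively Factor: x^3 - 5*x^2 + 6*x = (x - 3)*(x^2 - 2*x) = x*(x - 3)*(x - 2)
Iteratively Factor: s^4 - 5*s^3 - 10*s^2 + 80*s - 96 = (s + 4)*(s^3 - 9*s^2 + 26*s - 24) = (s - 2)*(s + 4)*(s^2 - 7*s + 12) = (s - 4)*(s - 2)*(s + 4)*(s - 3)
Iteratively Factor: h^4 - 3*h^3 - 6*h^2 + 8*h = (h - 4)*(h^3 + h^2 - 2*h) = h*(h - 4)*(h^2 + h - 2) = h*(h - 4)*(h + 2)*(h - 1)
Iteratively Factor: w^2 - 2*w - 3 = (w - 3)*(w + 1)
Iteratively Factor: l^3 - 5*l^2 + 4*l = (l - 4)*(l^2 - l) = l*(l - 4)*(l - 1)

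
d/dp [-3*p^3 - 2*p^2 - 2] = p*(-9*p - 4)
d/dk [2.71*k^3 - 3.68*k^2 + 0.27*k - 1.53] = 8.13*k^2 - 7.36*k + 0.27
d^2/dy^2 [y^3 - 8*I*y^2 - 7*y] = 6*y - 16*I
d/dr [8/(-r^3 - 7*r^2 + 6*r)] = 8*(3*r^2 + 14*r - 6)/(r^2*(r^2 + 7*r - 6)^2)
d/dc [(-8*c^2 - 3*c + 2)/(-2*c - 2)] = (8*c^2 + 16*c + 5)/(2*(c^2 + 2*c + 1))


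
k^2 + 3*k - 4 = (k - 1)*(k + 4)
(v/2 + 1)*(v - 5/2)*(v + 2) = v^3/2 + 3*v^2/4 - 3*v - 5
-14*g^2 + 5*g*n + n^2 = (-2*g + n)*(7*g + n)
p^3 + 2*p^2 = p^2*(p + 2)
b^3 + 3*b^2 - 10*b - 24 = (b - 3)*(b + 2)*(b + 4)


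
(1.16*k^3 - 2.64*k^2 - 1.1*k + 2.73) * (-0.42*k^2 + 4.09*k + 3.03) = -0.4872*k^5 + 5.8532*k^4 - 6.8208*k^3 - 13.6448*k^2 + 7.8327*k + 8.2719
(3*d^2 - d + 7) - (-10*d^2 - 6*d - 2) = 13*d^2 + 5*d + 9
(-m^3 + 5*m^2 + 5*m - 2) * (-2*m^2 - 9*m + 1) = 2*m^5 - m^4 - 56*m^3 - 36*m^2 + 23*m - 2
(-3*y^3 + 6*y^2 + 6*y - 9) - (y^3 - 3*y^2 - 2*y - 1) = -4*y^3 + 9*y^2 + 8*y - 8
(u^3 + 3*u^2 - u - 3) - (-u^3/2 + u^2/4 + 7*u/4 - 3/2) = 3*u^3/2 + 11*u^2/4 - 11*u/4 - 3/2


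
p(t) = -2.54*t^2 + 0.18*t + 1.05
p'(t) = 0.18 - 5.08*t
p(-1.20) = -2.82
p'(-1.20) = 6.28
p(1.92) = -7.97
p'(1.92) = -9.57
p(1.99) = -8.65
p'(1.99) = -9.93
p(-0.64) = -0.11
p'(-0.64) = 3.43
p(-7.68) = -150.15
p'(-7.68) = 39.19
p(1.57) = -4.93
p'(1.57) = -7.80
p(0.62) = 0.19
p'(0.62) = -2.97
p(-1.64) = -6.08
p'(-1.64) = 8.51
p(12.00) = -362.55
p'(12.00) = -60.78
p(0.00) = 1.05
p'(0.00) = 0.18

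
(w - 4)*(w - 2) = w^2 - 6*w + 8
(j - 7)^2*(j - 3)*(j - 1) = j^4 - 18*j^3 + 108*j^2 - 238*j + 147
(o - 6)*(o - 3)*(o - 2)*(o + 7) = o^4 - 4*o^3 - 41*o^2 + 216*o - 252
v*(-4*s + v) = -4*s*v + v^2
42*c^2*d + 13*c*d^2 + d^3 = d*(6*c + d)*(7*c + d)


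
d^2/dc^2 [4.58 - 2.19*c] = 0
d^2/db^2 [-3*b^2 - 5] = -6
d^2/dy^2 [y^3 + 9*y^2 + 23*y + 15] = 6*y + 18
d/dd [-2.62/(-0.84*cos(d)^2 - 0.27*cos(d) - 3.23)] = (4.4016*cos(d) + 0.7074)*sin(d)/(0.84*cos(d)^2 + 0.27*cos(d) + 3.23)^2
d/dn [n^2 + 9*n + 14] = 2*n + 9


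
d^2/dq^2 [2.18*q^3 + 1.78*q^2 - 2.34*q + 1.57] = 13.08*q + 3.56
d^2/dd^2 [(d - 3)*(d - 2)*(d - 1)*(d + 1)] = 12*d^2 - 30*d + 10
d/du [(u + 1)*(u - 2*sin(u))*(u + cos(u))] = -(u + 1)*(u - 2*sin(u))*(sin(u) - 1) - (u + 1)*(u + cos(u))*(2*cos(u) - 1) + (u - 2*sin(u))*(u + cos(u))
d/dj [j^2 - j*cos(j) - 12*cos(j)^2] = j*sin(j) + 2*j + 12*sin(2*j) - cos(j)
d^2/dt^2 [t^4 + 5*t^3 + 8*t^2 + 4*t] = 12*t^2 + 30*t + 16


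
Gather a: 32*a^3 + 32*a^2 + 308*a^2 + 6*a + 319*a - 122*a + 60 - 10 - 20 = 32*a^3 + 340*a^2 + 203*a + 30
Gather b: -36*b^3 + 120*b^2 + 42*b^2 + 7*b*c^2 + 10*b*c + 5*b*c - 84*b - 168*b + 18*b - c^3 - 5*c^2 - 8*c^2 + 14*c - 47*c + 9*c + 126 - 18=-36*b^3 + 162*b^2 + b*(7*c^2 + 15*c - 234) - c^3 - 13*c^2 - 24*c + 108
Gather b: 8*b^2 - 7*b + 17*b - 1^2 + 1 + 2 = 8*b^2 + 10*b + 2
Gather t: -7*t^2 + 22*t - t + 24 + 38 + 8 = -7*t^2 + 21*t + 70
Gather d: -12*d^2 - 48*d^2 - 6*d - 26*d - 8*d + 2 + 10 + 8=-60*d^2 - 40*d + 20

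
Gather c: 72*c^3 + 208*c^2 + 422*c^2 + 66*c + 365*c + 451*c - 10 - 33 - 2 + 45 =72*c^3 + 630*c^2 + 882*c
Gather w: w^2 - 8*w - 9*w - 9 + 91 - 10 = w^2 - 17*w + 72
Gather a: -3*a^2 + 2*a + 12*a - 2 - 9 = -3*a^2 + 14*a - 11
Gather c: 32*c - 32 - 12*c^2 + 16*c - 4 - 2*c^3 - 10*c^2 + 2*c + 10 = -2*c^3 - 22*c^2 + 50*c - 26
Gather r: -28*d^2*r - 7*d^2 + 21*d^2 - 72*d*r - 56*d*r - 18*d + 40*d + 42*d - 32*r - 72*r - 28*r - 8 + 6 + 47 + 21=14*d^2 + 64*d + r*(-28*d^2 - 128*d - 132) + 66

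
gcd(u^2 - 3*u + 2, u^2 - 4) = u - 2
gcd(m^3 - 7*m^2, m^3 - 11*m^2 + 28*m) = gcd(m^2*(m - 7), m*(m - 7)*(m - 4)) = m^2 - 7*m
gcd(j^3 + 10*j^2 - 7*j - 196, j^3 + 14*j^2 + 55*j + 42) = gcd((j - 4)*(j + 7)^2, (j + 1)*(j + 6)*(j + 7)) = j + 7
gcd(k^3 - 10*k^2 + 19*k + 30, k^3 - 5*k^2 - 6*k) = k^2 - 5*k - 6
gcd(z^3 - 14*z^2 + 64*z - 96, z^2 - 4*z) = z - 4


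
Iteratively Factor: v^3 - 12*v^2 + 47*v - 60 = (v - 5)*(v^2 - 7*v + 12) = (v - 5)*(v - 4)*(v - 3)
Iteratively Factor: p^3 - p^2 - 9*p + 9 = (p + 3)*(p^2 - 4*p + 3) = (p - 1)*(p + 3)*(p - 3)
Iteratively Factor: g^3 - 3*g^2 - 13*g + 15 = (g + 3)*(g^2 - 6*g + 5) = (g - 5)*(g + 3)*(g - 1)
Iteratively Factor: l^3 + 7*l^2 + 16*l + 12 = (l + 2)*(l^2 + 5*l + 6) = (l + 2)^2*(l + 3)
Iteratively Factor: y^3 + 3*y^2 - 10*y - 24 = (y + 2)*(y^2 + y - 12) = (y - 3)*(y + 2)*(y + 4)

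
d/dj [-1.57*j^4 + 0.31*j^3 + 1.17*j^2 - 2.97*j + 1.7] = -6.28*j^3 + 0.93*j^2 + 2.34*j - 2.97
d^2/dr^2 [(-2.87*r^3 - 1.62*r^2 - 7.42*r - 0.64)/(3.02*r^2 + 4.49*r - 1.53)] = (5.6843418860808e-14*r^4 - 233.654202*r^3 + 38.3616660000001*r^2 - 298.089042*r - 141.25016)/(27.543608*r^6 + 122.851788*r^5 + 140.78787*r^4 - 33.960115*r^3 - 71.326305*r^2 + 31.531923*r - 3.581577)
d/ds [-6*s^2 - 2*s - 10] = -12*s - 2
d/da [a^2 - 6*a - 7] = 2*a - 6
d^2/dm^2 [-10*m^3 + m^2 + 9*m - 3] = 2 - 60*m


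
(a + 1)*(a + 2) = a^2 + 3*a + 2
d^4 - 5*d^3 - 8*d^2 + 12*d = d*(d - 6)*(d - 1)*(d + 2)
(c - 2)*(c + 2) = c^2 - 4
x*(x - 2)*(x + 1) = x^3 - x^2 - 2*x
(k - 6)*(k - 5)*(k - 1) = k^3 - 12*k^2 + 41*k - 30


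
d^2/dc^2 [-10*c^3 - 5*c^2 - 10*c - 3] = -60*c - 10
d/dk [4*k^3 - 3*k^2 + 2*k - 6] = 12*k^2 - 6*k + 2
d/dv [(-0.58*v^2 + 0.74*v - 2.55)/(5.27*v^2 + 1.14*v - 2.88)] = (-4.561*v^2 + 30.2178*v + 0.7758)/(27.7729*v^4 + 12.0156*v^3 - 29.0556*v^2 - 6.5664*v + 8.2944)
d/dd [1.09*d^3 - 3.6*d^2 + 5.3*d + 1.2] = 3.27*d^2 - 7.2*d + 5.3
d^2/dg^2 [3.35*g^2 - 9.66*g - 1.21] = 6.70000000000000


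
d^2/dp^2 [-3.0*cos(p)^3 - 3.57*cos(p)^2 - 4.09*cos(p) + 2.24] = 6.34*cos(p) + 7.14*cos(2*p) + 6.75*cos(3*p)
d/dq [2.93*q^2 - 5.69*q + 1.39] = 5.86*q - 5.69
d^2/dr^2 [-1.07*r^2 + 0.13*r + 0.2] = -2.14000000000000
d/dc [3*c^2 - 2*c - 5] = 6*c - 2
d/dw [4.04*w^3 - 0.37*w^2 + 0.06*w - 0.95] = 12.12*w^2 - 0.74*w + 0.06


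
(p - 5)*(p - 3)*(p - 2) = p^3 - 10*p^2 + 31*p - 30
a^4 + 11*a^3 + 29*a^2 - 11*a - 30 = (a - 1)*(a + 1)*(a + 5)*(a + 6)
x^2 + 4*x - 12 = (x - 2)*(x + 6)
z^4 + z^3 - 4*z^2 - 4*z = z*(z - 2)*(z + 1)*(z + 2)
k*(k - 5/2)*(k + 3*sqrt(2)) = k^3 - 5*k^2/2 + 3*sqrt(2)*k^2 - 15*sqrt(2)*k/2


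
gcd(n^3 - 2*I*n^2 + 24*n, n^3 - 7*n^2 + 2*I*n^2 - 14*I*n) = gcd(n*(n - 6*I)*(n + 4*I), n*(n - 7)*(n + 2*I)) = n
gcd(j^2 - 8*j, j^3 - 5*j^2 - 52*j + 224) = j - 8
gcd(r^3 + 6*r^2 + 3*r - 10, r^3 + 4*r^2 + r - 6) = r^2 + r - 2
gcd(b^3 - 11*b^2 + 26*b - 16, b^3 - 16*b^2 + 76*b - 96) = b^2 - 10*b + 16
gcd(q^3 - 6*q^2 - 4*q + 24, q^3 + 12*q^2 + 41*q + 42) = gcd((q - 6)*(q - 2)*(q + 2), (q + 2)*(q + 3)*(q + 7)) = q + 2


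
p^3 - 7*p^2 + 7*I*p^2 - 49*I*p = p*(p - 7)*(p + 7*I)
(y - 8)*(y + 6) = y^2 - 2*y - 48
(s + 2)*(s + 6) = s^2 + 8*s + 12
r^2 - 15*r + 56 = (r - 8)*(r - 7)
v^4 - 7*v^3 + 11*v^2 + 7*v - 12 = (v - 4)*(v - 3)*(v - 1)*(v + 1)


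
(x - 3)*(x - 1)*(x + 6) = x^3 + 2*x^2 - 21*x + 18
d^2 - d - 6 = (d - 3)*(d + 2)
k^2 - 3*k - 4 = (k - 4)*(k + 1)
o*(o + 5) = o^2 + 5*o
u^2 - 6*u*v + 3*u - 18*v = (u + 3)*(u - 6*v)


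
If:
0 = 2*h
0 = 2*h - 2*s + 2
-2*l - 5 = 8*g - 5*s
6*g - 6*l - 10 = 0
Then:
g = 1/3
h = 0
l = -4/3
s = 1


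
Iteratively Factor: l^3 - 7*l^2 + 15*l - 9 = (l - 1)*(l^2 - 6*l + 9) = (l - 3)*(l - 1)*(l - 3)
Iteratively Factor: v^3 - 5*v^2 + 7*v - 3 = (v - 1)*(v^2 - 4*v + 3) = (v - 1)^2*(v - 3)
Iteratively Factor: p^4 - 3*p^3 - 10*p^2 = (p - 5)*(p^3 + 2*p^2) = (p - 5)*(p + 2)*(p^2) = p*(p - 5)*(p + 2)*(p)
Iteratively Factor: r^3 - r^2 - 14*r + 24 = (r + 4)*(r^2 - 5*r + 6) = (r - 3)*(r + 4)*(r - 2)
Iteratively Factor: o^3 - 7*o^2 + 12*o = (o)*(o^2 - 7*o + 12) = o*(o - 4)*(o - 3)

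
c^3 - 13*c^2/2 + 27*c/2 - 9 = (c - 3)*(c - 2)*(c - 3/2)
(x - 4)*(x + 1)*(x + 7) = x^3 + 4*x^2 - 25*x - 28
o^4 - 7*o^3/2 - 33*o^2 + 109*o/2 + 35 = (o - 7)*(o - 2)*(o + 1/2)*(o + 5)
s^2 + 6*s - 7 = (s - 1)*(s + 7)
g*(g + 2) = g^2 + 2*g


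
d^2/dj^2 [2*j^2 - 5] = 4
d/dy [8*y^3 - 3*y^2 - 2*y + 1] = 24*y^2 - 6*y - 2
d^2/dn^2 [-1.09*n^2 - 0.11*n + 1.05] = -2.18000000000000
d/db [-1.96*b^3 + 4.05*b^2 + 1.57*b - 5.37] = -5.88*b^2 + 8.1*b + 1.57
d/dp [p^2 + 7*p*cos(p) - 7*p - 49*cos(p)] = -7*p*sin(p) + 2*p + 49*sin(p) + 7*cos(p) - 7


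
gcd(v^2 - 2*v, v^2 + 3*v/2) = v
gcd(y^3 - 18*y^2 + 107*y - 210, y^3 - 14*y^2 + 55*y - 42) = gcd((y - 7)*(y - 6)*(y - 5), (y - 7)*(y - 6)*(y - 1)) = y^2 - 13*y + 42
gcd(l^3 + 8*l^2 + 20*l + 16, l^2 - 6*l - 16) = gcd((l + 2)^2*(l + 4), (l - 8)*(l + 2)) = l + 2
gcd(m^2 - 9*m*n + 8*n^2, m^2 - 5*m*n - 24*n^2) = m - 8*n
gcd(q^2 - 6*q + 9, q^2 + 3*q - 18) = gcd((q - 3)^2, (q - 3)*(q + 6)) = q - 3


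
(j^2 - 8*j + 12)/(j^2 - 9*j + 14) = (j - 6)/(j - 7)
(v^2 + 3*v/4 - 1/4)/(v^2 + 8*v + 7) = (v - 1/4)/(v + 7)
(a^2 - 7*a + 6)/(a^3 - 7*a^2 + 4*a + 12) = (a - 1)/(a^2 - a - 2)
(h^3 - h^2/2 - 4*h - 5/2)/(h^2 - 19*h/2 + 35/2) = (h^2 + 2*h + 1)/(h - 7)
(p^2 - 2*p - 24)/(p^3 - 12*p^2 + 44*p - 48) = (p + 4)/(p^2 - 6*p + 8)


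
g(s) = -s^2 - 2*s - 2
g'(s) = -2*s - 2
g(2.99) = -16.92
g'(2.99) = -7.98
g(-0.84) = -1.03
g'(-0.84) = -0.32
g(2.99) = -16.92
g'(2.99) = -7.98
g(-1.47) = -1.22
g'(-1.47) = 0.94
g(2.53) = -13.46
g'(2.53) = -7.06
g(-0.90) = -1.01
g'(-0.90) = -0.20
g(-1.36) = -1.13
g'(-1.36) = 0.72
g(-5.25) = -19.06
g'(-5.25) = 8.50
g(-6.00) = -26.00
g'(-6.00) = 10.00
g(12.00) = -170.00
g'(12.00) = -26.00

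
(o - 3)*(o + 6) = o^2 + 3*o - 18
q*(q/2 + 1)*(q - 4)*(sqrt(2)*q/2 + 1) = sqrt(2)*q^4/4 - sqrt(2)*q^3/2 + q^3/2 - 2*sqrt(2)*q^2 - q^2 - 4*q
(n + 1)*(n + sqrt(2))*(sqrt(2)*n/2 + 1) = sqrt(2)*n^3/2 + sqrt(2)*n^2/2 + 2*n^2 + sqrt(2)*n + 2*n + sqrt(2)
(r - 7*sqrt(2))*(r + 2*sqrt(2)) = r^2 - 5*sqrt(2)*r - 28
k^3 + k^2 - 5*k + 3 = (k - 1)^2*(k + 3)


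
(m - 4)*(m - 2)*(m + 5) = m^3 - m^2 - 22*m + 40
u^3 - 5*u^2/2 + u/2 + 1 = (u - 2)*(u - 1)*(u + 1/2)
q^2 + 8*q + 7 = (q + 1)*(q + 7)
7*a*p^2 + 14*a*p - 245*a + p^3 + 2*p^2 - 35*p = (7*a + p)*(p - 5)*(p + 7)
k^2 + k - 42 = (k - 6)*(k + 7)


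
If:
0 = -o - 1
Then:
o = -1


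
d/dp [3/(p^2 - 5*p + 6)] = 3*(5 - 2*p)/(p^2 - 5*p + 6)^2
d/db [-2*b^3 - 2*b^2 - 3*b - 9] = -6*b^2 - 4*b - 3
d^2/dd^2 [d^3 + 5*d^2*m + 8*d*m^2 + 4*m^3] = 6*d + 10*m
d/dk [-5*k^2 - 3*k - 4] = -10*k - 3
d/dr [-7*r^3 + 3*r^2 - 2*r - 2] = -21*r^2 + 6*r - 2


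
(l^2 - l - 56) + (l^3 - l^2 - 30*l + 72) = l^3 - 31*l + 16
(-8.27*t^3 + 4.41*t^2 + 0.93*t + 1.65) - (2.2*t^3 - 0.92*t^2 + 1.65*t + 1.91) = -10.47*t^3 + 5.33*t^2 - 0.72*t - 0.26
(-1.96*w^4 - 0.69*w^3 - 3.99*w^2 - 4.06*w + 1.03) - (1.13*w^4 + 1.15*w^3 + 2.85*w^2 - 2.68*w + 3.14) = -3.09*w^4 - 1.84*w^3 - 6.84*w^2 - 1.38*w - 2.11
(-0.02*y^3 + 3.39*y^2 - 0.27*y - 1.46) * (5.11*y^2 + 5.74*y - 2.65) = -0.1022*y^5 + 17.2081*y^4 + 18.1319*y^3 - 17.9939*y^2 - 7.6649*y + 3.869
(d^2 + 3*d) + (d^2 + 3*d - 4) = 2*d^2 + 6*d - 4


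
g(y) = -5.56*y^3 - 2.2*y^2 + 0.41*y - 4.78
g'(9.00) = -1390.27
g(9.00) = -4232.53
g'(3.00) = -162.91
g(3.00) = -173.47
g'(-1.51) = -30.98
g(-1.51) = 8.73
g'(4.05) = -291.00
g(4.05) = -408.56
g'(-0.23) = 0.54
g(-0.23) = -4.92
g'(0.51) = -6.17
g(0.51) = -5.88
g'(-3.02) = -138.43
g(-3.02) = 127.06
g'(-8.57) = -1186.94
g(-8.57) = 3329.72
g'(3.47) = -215.70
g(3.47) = -262.15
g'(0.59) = -7.99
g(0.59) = -6.45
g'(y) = -16.68*y^2 - 4.4*y + 0.41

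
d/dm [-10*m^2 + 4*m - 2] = 4 - 20*m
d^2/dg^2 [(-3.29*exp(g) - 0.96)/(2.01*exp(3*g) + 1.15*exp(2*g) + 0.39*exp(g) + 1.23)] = (-53.167716*exp(6*g) - 57.720969*exp(5*g) - 18.444341*exp(4*g) + 100.632348*exp(3*g) + 47.991222*exp(2*g) + 6.863877*exp(g) - 4.516929)*exp(g)/(8.120601*exp(9*g) + 13.938345*exp(8*g) + 12.701592*exp(7*g) + 21.837754*exp(6*g) + 19.523358*exp(5*g) + 11.189952*exp(4*g) + 12.492036*exp(3*g) + 5.780754*exp(2*g) + 1.770093*exp(g) + 1.860867)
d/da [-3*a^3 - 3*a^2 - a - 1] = -9*a^2 - 6*a - 1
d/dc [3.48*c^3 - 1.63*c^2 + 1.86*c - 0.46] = 10.44*c^2 - 3.26*c + 1.86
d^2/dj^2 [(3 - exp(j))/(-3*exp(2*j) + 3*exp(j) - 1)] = (9*exp(4*j) - 99*exp(3*j) + 63*exp(2*j) + 12*exp(j) - 8)*exp(j)/(27*exp(6*j) - 81*exp(5*j) + 108*exp(4*j) - 81*exp(3*j) + 36*exp(2*j) - 9*exp(j) + 1)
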